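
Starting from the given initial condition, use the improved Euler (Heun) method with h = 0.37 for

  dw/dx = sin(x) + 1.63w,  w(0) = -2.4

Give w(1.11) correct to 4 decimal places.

-12.6561

Heun: k1 = f(x_n, w_n); k2 = f(x_n + h, w_n + h·k1); w_{n+1} = w_n + (h/2)·(k1 + k2).
x=0.000000, w=-2.400000:
  k1 = f(0.000000, -2.400000) = -3.912000
  k2 = f(0.370000, -3.847440) = -5.909712
  w ← -2.400000 + (0.37/2)·(-3.912000 + (-5.909712)) = -4.217017
x=0.370000, w=-4.217017:
  k1 = f(0.370000, -4.217017) = -6.512122
  k2 = f(0.740000, -6.626502) = -10.126910
  w ← -4.217017 + (0.37/2)·(-6.512122 + (-10.126910)) = -7.295238
x=0.740000, w=-7.295238:
  k1 = f(0.740000, -7.295238) = -11.216949
  k2 = f(1.110000, -11.445509) = -17.760481
  w ← -7.295238 + (0.37/2)·(-11.216949 + (-17.760481)) = -12.656062
w(1.11) ≈ -12.6561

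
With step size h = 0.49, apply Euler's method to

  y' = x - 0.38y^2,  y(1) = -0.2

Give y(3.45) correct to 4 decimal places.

Euler: y_{n+1} = y_n + h·f(x_n, y_n).
x=1.000000, y=-0.200000: f=0.984800 → y ← -0.200000 + 0.49·0.984800 = 0.282552
x=1.490000, y=0.282552: f=1.459662 → y ← 0.282552 + 0.49·1.459662 = 0.997787
x=1.980000, y=0.997787: f=1.601680 → y ← 0.997787 + 0.49·1.601680 = 1.782610
x=2.470000, y=1.782610: f=1.262475 → y ← 1.782610 + 0.49·1.262475 = 2.401223
x=2.960000, y=2.401223: f=0.768970 → y ← 2.401223 + 0.49·0.768970 = 2.778018
y(3.45) ≈ 2.7780

2.7780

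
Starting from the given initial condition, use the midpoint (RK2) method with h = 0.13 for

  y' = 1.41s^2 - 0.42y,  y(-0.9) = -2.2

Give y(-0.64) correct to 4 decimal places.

-1.7672

Midpoint: k1 = f(s_n, y_n); k2 = f(s_n + h/2, y_n + (h/2)·k1); y_{n+1} = y_n + h·k2.
s=-0.900000, y=-2.200000:
  k1 = f(-0.900000, -2.200000) = 2.066100
  k2 = f(-0.835000, -2.065704) = 1.850683
  y ← -2.200000 + 0.13·1.850683 = -1.959411
s=-0.770000, y=-1.959411:
  k1 = f(-0.770000, -1.959411) = 1.658942
  k2 = f(-0.705000, -1.851580) = 1.478469
  y ← -1.959411 + 0.13·1.478469 = -1.767210
y(-0.64) ≈ -1.7672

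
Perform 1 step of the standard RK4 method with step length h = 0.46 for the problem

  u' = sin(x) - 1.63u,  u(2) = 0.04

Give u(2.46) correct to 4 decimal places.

RK4: k1 = f(x_n, u_n); k2 = f(x_n + h/2, u_n + (h/2)·k1); k3 = f(x_n + h/2, u_n + (h/2)·k2); k4 = f(x_n + h, u_n + h·k3); u_{n+1} = u_n + (h/6)·(k1 + 2k2 + 2k3 + k4).
x=2.000000, u=0.040000:
  k1 = f(2.000000, 0.040000) = 0.844097
  k2 = f(2.230000, 0.234142) = 0.408828
  k3 = f(2.230000, 0.134030) = 0.572011
  k4 = f(2.460000, 0.303125) = 0.135937
  u ← 0.040000 + (0.46/6)·(k1 + 2k2 + 2k3 + k4) = 0.265531
u(2.46) ≈ 0.2655

0.2655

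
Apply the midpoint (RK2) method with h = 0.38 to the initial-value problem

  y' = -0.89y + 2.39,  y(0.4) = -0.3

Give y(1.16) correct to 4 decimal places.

Midpoint: k1 = f(x_n, y_n); k2 = f(x_n + h/2, y_n + (h/2)·k1); y_{n+1} = y_n + h·k2.
x=0.400000, y=-0.300000:
  k1 = f(0.400000, -0.300000) = 2.657000
  k2 = f(0.590000, 0.204830) = 2.207701
  y ← -0.300000 + 0.38·2.207701 = 0.538926
x=0.780000, y=0.538926:
  k1 = f(0.780000, 0.538926) = 1.910355
  k2 = f(0.970000, 0.901894) = 1.587314
  y ← 0.538926 + 0.38·1.587314 = 1.142106
y(1.16) ≈ 1.1421

1.1421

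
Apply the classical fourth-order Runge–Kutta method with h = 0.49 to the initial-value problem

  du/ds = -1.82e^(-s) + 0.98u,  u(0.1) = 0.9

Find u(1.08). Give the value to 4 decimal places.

RK4: k1 = f(s_n, u_n); k2 = f(s_n + h/2, u_n + (h/2)·k1); k3 = f(s_n + h/2, u_n + (h/2)·k2); k4 = f(s_n + h, u_n + h·k3); u_{n+1} = u_n + (h/6)·(k1 + 2k2 + 2k3 + k4).
s=0.100000, u=0.900000:
  k1 = f(0.100000, 0.900000) = -0.764804
  k2 = f(0.345000, 0.712623) = -0.590591
  k3 = f(0.345000, 0.755305) = -0.548762
  k4 = f(0.590000, 0.631107) = -0.390391
  u ← 0.900000 + (0.49/6)·(k1 + 2k2 + 2k3 + k4) = 0.619565
s=0.590000, u=0.619565:
  k1 = f(0.590000, 0.619565) = -0.401702
  k2 = f(0.835000, 0.521148) = -0.278927
  k3 = f(0.835000, 0.551228) = -0.249448
  k4 = f(1.080000, 0.497335) = -0.130675
  u ← 0.619565 + (0.49/6)·(k1 + 2k2 + 2k3 + k4) = 0.489786
u(1.08) ≈ 0.4898

0.4898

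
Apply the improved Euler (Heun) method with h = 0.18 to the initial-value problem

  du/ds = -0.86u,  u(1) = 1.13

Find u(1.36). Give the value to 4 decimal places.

0.8303

Heun: k1 = f(s_n, u_n); k2 = f(s_n + h, u_n + h·k1); u_{n+1} = u_n + (h/2)·(k1 + k2).
s=1.000000, u=1.130000:
  k1 = f(1.000000, 1.130000) = -0.971800
  k2 = f(1.180000, 0.955076) = -0.821365
  u ← 1.130000 + (0.18/2)·(-0.971800 + (-0.821365)) = 0.968615
s=1.180000, u=0.968615:
  k1 = f(1.180000, 0.968615) = -0.833009
  k2 = f(1.360000, 0.818673) = -0.704059
  u ← 0.968615 + (0.18/2)·(-0.833009 + (-0.704059)) = 0.830279
u(1.36) ≈ 0.8303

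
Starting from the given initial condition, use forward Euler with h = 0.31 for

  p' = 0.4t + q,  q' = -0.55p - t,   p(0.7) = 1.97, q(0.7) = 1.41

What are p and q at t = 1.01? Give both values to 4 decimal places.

2.4939, 0.8571

Euler on (p,q): p_{n+1} = p_n + h·p', q_{n+1} = q_n + h·q'.
0.700000: (1.970000, 1.410000); f=(1.690000, -1.783500) → (2.493900, 0.857115)
(p(1.01), q(1.01)) ≈ (2.4939, 0.8571)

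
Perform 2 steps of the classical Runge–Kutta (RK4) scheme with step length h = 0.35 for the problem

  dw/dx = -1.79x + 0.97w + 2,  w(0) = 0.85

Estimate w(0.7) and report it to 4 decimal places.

RK4: k1 = f(x_n, w_n); k2 = f(x_n + h/2, w_n + (h/2)·k1); k3 = f(x_n + h/2, w_n + (h/2)·k2); k4 = f(x_n + h, w_n + h·k3); w_{n+1} = w_n + (h/6)·(k1 + 2k2 + 2k3 + k4).
x=0.000000, w=0.850000:
  k1 = f(0.000000, 0.850000) = 2.824500
  k2 = f(0.175000, 1.344288) = 2.990709
  k3 = f(0.175000, 1.373374) = 3.018923
  k4 = f(0.350000, 1.906623) = 3.222924
  w ← 0.850000 + (0.35/6)·(k1 + 2k2 + 2k3 + k4) = 1.903890
x=0.350000, w=1.903890:
  k1 = f(0.350000, 1.903890) = 3.220273
  k2 = f(0.525000, 2.467438) = 3.453665
  k3 = f(0.525000, 2.508281) = 3.493283
  k4 = f(0.700000, 3.126539) = 3.779743
  w ← 1.903890 + (0.35/6)·(k1 + 2k2 + 2k3 + k4) = 3.122702
w(0.7) ≈ 3.1227

3.1227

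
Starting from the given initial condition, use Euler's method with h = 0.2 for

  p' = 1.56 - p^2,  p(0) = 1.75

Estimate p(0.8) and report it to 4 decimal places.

1.2709

Euler: p_{n+1} = p_n + h·f(t_n, p_n).
t=0.000000, p=1.750000: f=-1.502500 → p ← 1.750000 + 0.2·(-1.502500) = 1.449500
t=0.200000, p=1.449500: f=-0.541050 → p ← 1.449500 + 0.2·(-0.541050) = 1.341290
t=0.400000, p=1.341290: f=-0.239059 → p ← 1.341290 + 0.2·(-0.239059) = 1.293478
t=0.600000, p=1.293478: f=-0.113086 → p ← 1.293478 + 0.2·(-0.113086) = 1.270861
p(0.8) ≈ 1.2709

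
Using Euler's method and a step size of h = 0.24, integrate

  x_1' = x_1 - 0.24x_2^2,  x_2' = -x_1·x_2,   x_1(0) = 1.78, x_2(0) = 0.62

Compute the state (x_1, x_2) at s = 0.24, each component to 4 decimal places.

Euler on (x_1,x_2): x_1_{n+1} = x_1_n + h·x_1', x_2_{n+1} = x_2_n + h·x_2'.
0.000000: (1.780000, 0.620000); f=(1.687744, -1.103600) → (2.185059, 0.355136)
(x_1(0.24), x_2(0.24)) ≈ (2.1851, 0.3551)

2.1851, 0.3551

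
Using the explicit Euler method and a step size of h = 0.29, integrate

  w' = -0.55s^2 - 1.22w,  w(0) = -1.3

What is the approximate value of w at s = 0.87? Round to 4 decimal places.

-0.4131

Euler: w_{n+1} = w_n + h·f(s_n, w_n).
s=0.000000, w=-1.300000: f=1.586000 → w ← -1.300000 + 0.29·1.586000 = -0.840060
s=0.290000, w=-0.840060: f=0.978618 → w ← -0.840060 + 0.29·0.978618 = -0.556261
s=0.580000, w=-0.556261: f=0.493618 → w ← -0.556261 + 0.29·0.493618 = -0.413111
w(0.87) ≈ -0.4131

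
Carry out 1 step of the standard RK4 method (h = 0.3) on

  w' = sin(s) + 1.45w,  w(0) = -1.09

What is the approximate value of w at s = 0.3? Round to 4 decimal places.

RK4: k1 = f(s_n, w_n); k2 = f(s_n + h/2, w_n + (h/2)·k1); k3 = f(s_n + h/2, w_n + (h/2)·k2); k4 = f(s_n + h, w_n + h·k3); w_{n+1} = w_n + (h/6)·(k1 + 2k2 + 2k3 + k4).
s=0.000000, w=-1.090000:
  k1 = f(0.000000, -1.090000) = -1.580500
  k2 = f(0.150000, -1.327075) = -1.774821
  k3 = f(0.150000, -1.356223) = -1.817085
  k4 = f(0.300000, -1.635126) = -2.075412
  w ← -1.090000 + (0.3/6)·(k1 + 2k2 + 2k3 + k4) = -1.631986
w(0.3) ≈ -1.6320

-1.6320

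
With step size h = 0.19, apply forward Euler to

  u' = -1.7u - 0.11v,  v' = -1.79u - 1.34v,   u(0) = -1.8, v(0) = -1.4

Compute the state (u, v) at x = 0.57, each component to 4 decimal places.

-0.5407, 0.3326

Euler on (u,v): u_{n+1} = u_n + h·u', v_{n+1} = v_n + h·v'.
0.000000: (-1.800000, -1.400000); f=(3.214000, 5.098000) → (-1.189340, -0.431380)
0.190000: (-1.189340, -0.431380); f=(2.069330, 2.706968) → (-0.796167, 0.082944)
0.380000: (-0.796167, 0.082944); f=(1.344361, 1.313995) → (-0.540739, 0.332603)
(u(0.57), v(0.57)) ≈ (-0.5407, 0.3326)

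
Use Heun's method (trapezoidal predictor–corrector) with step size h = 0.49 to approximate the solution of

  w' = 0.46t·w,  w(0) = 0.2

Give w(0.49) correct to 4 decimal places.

0.2110

Heun: k1 = f(t_n, w_n); k2 = f(t_n + h, w_n + h·k1); w_{n+1} = w_n + (h/2)·(k1 + k2).
t=0.000000, w=0.200000:
  k1 = f(0.000000, 0.200000) = 0.000000
  k2 = f(0.490000, 0.200000) = 0.045080
  w ← 0.200000 + (0.49/2)·(0.000000 + 0.045080) = 0.211045
w(0.49) ≈ 0.2110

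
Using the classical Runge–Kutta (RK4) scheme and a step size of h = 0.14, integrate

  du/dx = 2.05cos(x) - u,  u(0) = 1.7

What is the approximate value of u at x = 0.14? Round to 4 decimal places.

1.7448

RK4: k1 = f(x_n, u_n); k2 = f(x_n + h/2, u_n + (h/2)·k1); k3 = f(x_n + h/2, u_n + (h/2)·k2); k4 = f(x_n + h, u_n + h·k3); u_{n+1} = u_n + (h/6)·(k1 + 2k2 + 2k3 + k4).
x=0.000000, u=1.700000:
  k1 = f(0.000000, 1.700000) = 0.350000
  k2 = f(0.070000, 1.724500) = 0.320480
  k3 = f(0.070000, 1.722434) = 0.322546
  k4 = f(0.140000, 1.745156) = 0.284786
  u ← 1.700000 + (0.14/6)·(k1 + 2k2 + 2k3 + k4) = 1.744820
u(0.14) ≈ 1.7448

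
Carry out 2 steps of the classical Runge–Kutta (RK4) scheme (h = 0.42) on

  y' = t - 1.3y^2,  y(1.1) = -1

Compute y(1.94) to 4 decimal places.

RK4: k1 = f(t_n, y_n); k2 = f(t_n + h/2, y_n + (h/2)·k1); k3 = f(t_n + h/2, y_n + (h/2)·k2); k4 = f(t_n + h, y_n + h·k3); y_{n+1} = y_n + (h/6)·(k1 + 2k2 + 2k3 + k4).
t=1.100000, y=-1.000000:
  k1 = f(1.100000, -1.000000) = -0.200000
  k2 = f(1.310000, -1.042000) = -0.101493
  k3 = f(1.310000, -1.021314) = -0.046006
  k4 = f(1.520000, -1.019322) = 0.169276
  y ← -1.000000 + (0.42/6)·(k1 + 2k2 + 2k3 + k4) = -1.022801
t=1.520000, y=-1.022801:
  k1 = f(1.520000, -1.022801) = 0.160043
  k2 = f(1.730000, -0.989192) = 0.457950
  k3 = f(1.730000, -0.926631) = 0.613761
  k4 = f(1.940000, -0.765021) = 1.179166
  y ← -1.022801 + (0.42/6)·(k1 + 2k2 + 2k3 + k4) = -0.779016
y(1.94) ≈ -0.7790

-0.7790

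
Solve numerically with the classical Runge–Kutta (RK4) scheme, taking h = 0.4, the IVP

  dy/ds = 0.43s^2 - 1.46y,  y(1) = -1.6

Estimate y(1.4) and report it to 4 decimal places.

RK4: k1 = f(s_n, y_n); k2 = f(s_n + h/2, y_n + (h/2)·k1); k3 = f(s_n + h/2, y_n + (h/2)·k2); k4 = f(s_n + h, y_n + h·k3); y_{n+1} = y_n + (h/6)·(k1 + 2k2 + 2k3 + k4).
s=1.000000, y=-1.600000:
  k1 = f(1.000000, -1.600000) = 2.766000
  k2 = f(1.200000, -1.046800) = 2.147528
  k3 = f(1.200000, -1.170494) = 2.328122
  k4 = f(1.400000, -0.668751) = 1.819177
  y ← -1.600000 + (0.4/6)·(k1 + 2k2 + 2k3 + k4) = -0.697568
y(1.4) ≈ -0.6976

-0.6976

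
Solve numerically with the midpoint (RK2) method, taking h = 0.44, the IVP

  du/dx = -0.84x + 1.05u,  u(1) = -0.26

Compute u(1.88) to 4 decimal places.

-2.2176

Midpoint: k1 = f(x_n, u_n); k2 = f(x_n + h/2, u_n + (h/2)·k1); u_{n+1} = u_n + h·k2.
x=1.000000, u=-0.260000:
  k1 = f(1.000000, -0.260000) = -1.113000
  k2 = f(1.220000, -0.504860) = -1.554903
  u ← -0.260000 + 0.44·(-1.554903) = -0.944157
x=1.440000, u=-0.944157:
  k1 = f(1.440000, -0.944157) = -2.200965
  k2 = f(1.660000, -1.428370) = -2.894188
  u ← -0.944157 + 0.44·(-2.894188) = -2.217600
u(1.88) ≈ -2.2176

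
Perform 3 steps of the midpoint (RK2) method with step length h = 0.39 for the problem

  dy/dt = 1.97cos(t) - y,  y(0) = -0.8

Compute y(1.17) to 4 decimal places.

0.6949

Midpoint: k1 = f(t_n, y_n); k2 = f(t_n + h/2, y_n + (h/2)·k1); y_{n+1} = y_n + h·k2.
t=0.000000, y=-0.800000:
  k1 = f(0.000000, -0.800000) = 2.770000
  k2 = f(0.195000, -0.259850) = 2.192514
  y ← -0.800000 + 0.39·2.192514 = 0.055080
t=0.390000, y=0.055080:
  k1 = f(0.390000, 0.055080) = 1.766990
  k2 = f(0.585000, 0.399644) = 1.242769
  y ← 0.055080 + 0.39·1.242769 = 0.539760
t=0.780000, y=0.539760:
  k1 = f(0.780000, 0.539760) = 0.860739
  k2 = f(0.975000, 0.707605) = 0.397896
  y ← 0.539760 + 0.39·0.397896 = 0.694940
y(1.17) ≈ 0.6949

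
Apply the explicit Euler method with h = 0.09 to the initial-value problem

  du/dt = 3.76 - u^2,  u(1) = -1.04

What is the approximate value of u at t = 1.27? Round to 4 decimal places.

Euler: u_{n+1} = u_n + h·f(t_n, u_n).
t=1.000000, u=-1.040000: f=2.678400 → u ← -1.040000 + 0.09·2.678400 = -0.798944
t=1.090000, u=-0.798944: f=3.121688 → u ← -0.798944 + 0.09·3.121688 = -0.517992
t=1.180000, u=-0.517992: f=3.491684 → u ← -0.517992 + 0.09·3.491684 = -0.203740
u(1.27) ≈ -0.2037

-0.2037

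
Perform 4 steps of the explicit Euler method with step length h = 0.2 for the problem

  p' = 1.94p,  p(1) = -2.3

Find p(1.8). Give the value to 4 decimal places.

Euler: p_{n+1} = p_n + h·f(t_n, p_n).
t=1.000000, p=-2.300000: f=-4.462000 → p ← -2.300000 + 0.2·(-4.462000) = -3.192400
t=1.200000, p=-3.192400: f=-6.193256 → p ← -3.192400 + 0.2·(-6.193256) = -4.431051
t=1.400000, p=-4.431051: f=-8.596239 → p ← -4.431051 + 0.2·(-8.596239) = -6.150299
t=1.600000, p=-6.150299: f=-11.931580 → p ← -6.150299 + 0.2·(-11.931580) = -8.536615
p(1.8) ≈ -8.5366

-8.5366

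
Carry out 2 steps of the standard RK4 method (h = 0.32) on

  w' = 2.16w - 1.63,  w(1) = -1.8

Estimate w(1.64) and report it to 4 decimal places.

-9.4091

RK4: k1 = f(x_n, w_n); k2 = f(x_n + h/2, w_n + (h/2)·k1); k3 = f(x_n + h/2, w_n + (h/2)·k2); k4 = f(x_n + h, w_n + h·k3); w_{n+1} = w_n + (h/6)·(k1 + 2k2 + 2k3 + k4).
x=1.000000, w=-1.800000:
  k1 = f(1.000000, -1.800000) = -5.518000
  k2 = f(1.160000, -2.682880) = -7.425021
  k3 = f(1.160000, -2.988003) = -8.084087
  k4 = f(1.320000, -4.386908) = -11.105721
  w ← -1.800000 + (0.32/6)·(k1 + 2k2 + 2k3 + k4) = -4.340903
x=1.320000, w=-4.340903:
  k1 = f(1.320000, -4.340903) = -11.006351
  k2 = f(1.480000, -6.101919) = -14.810146
  k3 = f(1.480000, -6.710527) = -16.124738
  k4 = f(1.640000, -9.500819) = -22.151770
  w ← -4.340903 + (0.32/6)·(k1 + 2k2 + 2k3 + k4) = -9.409057
w(1.64) ≈ -9.4091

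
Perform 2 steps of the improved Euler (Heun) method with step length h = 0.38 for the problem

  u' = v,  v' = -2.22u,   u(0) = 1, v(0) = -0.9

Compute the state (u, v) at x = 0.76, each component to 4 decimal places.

-0.1898, -1.7629

Heun on (u,v): k1 = f(x_n, state_n); k2 = f(x_n + h, state_n + h·k1); state_{n+1} = state_n + (h/2)·(k1 + k2).
0.000000: (1.000000, -0.900000)
  k1 = (-0.900000, -2.220000)
  predictor → (0.658000, -1.743600)
  k2 = (-1.743600, -1.460760)
  → (0.497716, -1.599344)
0.380000: (0.497716, -1.599344)
  k1 = (-1.599344, -1.104930)
  predictor → (-0.110035, -2.019218)
  k2 = (-2.019218, 0.244277)
  → (-0.189811, -1.762868)
(u(0.76), v(0.76)) ≈ (-0.1898, -1.7629)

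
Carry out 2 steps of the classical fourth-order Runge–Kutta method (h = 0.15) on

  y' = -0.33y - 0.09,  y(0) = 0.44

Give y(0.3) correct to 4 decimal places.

0.3728

RK4: k1 = f(x_n, y_n); k2 = f(x_n + h/2, y_n + (h/2)·k1); k3 = f(x_n + h/2, y_n + (h/2)·k2); k4 = f(x_n + h, y_n + h·k3); y_{n+1} = y_n + (h/6)·(k1 + 2k2 + 2k3 + k4).
x=0.000000, y=0.440000:
  k1 = f(0.000000, 0.440000) = -0.235200
  k2 = f(0.075000, 0.422360) = -0.229379
  k3 = f(0.075000, 0.422797) = -0.229523
  k4 = f(0.150000, 0.405572) = -0.223839
  y ← 0.440000 + (0.15/6)·(k1 + 2k2 + 2k3 + k4) = 0.405579
x=0.150000, y=0.405579:
  k1 = f(0.150000, 0.405579) = -0.223841
  k2 = f(0.225000, 0.388791) = -0.218301
  k3 = f(0.225000, 0.389206) = -0.218438
  k4 = f(0.300000, 0.372813) = -0.213028
  y ← 0.405579 + (0.15/6)·(k1 + 2k2 + 2k3 + k4) = 0.372820
y(0.3) ≈ 0.3728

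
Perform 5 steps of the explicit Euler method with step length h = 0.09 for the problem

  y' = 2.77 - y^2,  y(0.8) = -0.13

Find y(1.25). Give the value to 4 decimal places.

1.0085

Euler: y_{n+1} = y_n + h·f(s_n, y_n).
s=0.800000, y=-0.130000: f=2.753100 → y ← -0.130000 + 0.09·2.753100 = 0.117779
s=0.890000, y=0.117779: f=2.756128 → y ← 0.117779 + 0.09·2.756128 = 0.365831
s=0.980000, y=0.365831: f=2.636168 → y ← 0.365831 + 0.09·2.636168 = 0.603086
s=1.070000, y=0.603086: f=2.406288 → y ← 0.603086 + 0.09·2.406288 = 0.819652
s=1.160000, y=0.819652: f=2.098171 → y ← 0.819652 + 0.09·2.098171 = 1.008487
y(1.25) ≈ 1.0085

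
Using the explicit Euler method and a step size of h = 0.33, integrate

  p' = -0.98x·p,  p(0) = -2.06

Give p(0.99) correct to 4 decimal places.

-1.4474

Euler: p_{n+1} = p_n + h·f(x_n, p_n).
x=0.000000, p=-2.060000: f=0.000000 → p ← -2.060000 + 0.33·0.000000 = -2.060000
x=0.330000, p=-2.060000: f=0.666204 → p ← -2.060000 + 0.33·0.666204 = -1.840153
x=0.660000, p=-1.840153: f=1.190211 → p ← -1.840153 + 0.33·1.190211 = -1.447383
p(0.99) ≈ -1.4474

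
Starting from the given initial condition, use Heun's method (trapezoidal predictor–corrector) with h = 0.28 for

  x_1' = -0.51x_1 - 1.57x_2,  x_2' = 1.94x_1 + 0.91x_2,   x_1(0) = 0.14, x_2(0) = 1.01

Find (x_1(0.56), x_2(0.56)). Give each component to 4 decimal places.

-0.8572, 1.2625

Heun on (x_1,x_2): k1 = f(t_n, state_n); k2 = f(t_n + h, state_n + h·k1); state_{n+1} = state_n + (h/2)·(k1 + k2).
0.000000: (0.140000, 1.010000)
  k1 = (-1.657100, 1.190700)
  predictor → (-0.323988, 1.343396)
  k2 = (-1.943898, 0.593954)
  → (-0.364140, 1.259852)
0.280000: (-0.364140, 1.259852)
  k1 = (-1.792256, 0.440034)
  predictor → (-0.865971, 1.383061)
  k2 = (-1.729760, -0.421399)
  → (-0.857222, 1.262460)
(x_1(0.56), x_2(0.56)) ≈ (-0.8572, 1.2625)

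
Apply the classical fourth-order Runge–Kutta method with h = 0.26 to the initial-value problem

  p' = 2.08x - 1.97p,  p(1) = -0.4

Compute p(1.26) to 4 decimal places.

0.2430

RK4: k1 = f(x_n, p_n); k2 = f(x_n + h/2, p_n + (h/2)·k1); k3 = f(x_n + h/2, p_n + (h/2)·k2); k4 = f(x_n + h, p_n + h·k3); p_{n+1} = p_n + (h/6)·(k1 + 2k2 + 2k3 + k4).
x=1.000000, p=-0.400000:
  k1 = f(1.000000, -0.400000) = 2.868000
  k2 = f(1.130000, -0.027160) = 2.403905
  k3 = f(1.130000, -0.087492) = 2.522760
  k4 = f(1.260000, 0.255918) = 2.116642
  p ← -0.400000 + (0.26/6)·(k1 + 2k2 + 2k3 + k4) = 0.242979
p(1.26) ≈ 0.2430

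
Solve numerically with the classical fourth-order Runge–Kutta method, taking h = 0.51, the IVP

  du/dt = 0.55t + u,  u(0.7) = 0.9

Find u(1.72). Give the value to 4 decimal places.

3.5909

RK4: k1 = f(t_n, u_n); k2 = f(t_n + h/2, u_n + (h/2)·k1); k3 = f(t_n + h/2, u_n + (h/2)·k2); k4 = f(t_n + h, u_n + h·k3); u_{n+1} = u_n + (h/6)·(k1 + 2k2 + 2k3 + k4).
t=0.700000, u=0.900000:
  k1 = f(0.700000, 0.900000) = 1.285000
  k2 = f(0.955000, 1.227675) = 1.752925
  k3 = f(0.955000, 1.346996) = 1.872246
  k4 = f(1.210000, 1.854845) = 2.520345
  u ← 0.900000 + (0.51/6)·(k1 + 2k2 + 2k3 + k4) = 1.839733
t=1.210000, u=1.839733:
  k1 = f(1.210000, 1.839733) = 2.505233
  k2 = f(1.465000, 2.478568) = 3.284318
  k3 = f(1.465000, 2.677234) = 3.482984
  k4 = f(1.720000, 3.616055) = 4.562055
  u ← 1.839733 + (0.51/6)·(k1 + 2k2 + 2k3 + k4) = 3.590894
u(1.72) ≈ 3.5909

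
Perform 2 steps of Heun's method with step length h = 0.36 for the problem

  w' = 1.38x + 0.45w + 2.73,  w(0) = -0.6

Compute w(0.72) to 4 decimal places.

Heun: k1 = f(x_n, w_n); k2 = f(x_n + h, w_n + h·k1); w_{n+1} = w_n + (h/2)·(k1 + k2).
x=0.000000, w=-0.600000:
  k1 = f(0.000000, -0.600000) = 2.460000
  k2 = f(0.360000, 0.285600) = 3.355320
  w ← -0.600000 + (0.36/2)·(2.460000 + 3.355320) = 0.446758
x=0.360000, w=0.446758:
  k1 = f(0.360000, 0.446758) = 3.427841
  k2 = f(0.720000, 1.680780) = 4.479951
  w ← 0.446758 + (0.36/2)·(3.427841 + 4.479951) = 1.870160
w(0.72) ≈ 1.8702

1.8702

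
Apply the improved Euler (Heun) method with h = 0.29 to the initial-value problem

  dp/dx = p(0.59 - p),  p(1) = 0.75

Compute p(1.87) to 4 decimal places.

Heun: k1 = f(x_n, p_n); k2 = f(x_n + h, p_n + h·k1); p_{n+1} = p_n + (h/2)·(k1 + k2).
x=1.000000, p=0.750000:
  k1 = f(1.000000, 0.750000) = -0.120000
  k2 = f(1.290000, 0.715200) = -0.089543
  p ← 0.750000 + (0.29/2)·(-0.120000 + (-0.089543)) = 0.719616
x=1.290000, p=0.719616:
  k1 = f(1.290000, 0.719616) = -0.093274
  k2 = f(1.580000, 0.692567) = -0.071034
  p ← 0.719616 + (0.29/2)·(-0.093274 + (-0.071034)) = 0.695792
x=1.580000, p=0.695792:
  k1 = f(1.580000, 0.695792) = -0.073609
  k2 = f(1.870000, 0.674445) = -0.056953
  p ← 0.695792 + (0.29/2)·(-0.073609 + (-0.056953)) = 0.676860
p(1.87) ≈ 0.6769

0.6769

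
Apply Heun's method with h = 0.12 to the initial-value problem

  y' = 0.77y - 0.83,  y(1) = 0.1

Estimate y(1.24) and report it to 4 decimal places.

-0.0982

Heun: k1 = f(x_n, y_n); k2 = f(x_n + h, y_n + h·k1); y_{n+1} = y_n + (h/2)·(k1 + k2).
x=1.000000, y=0.100000:
  k1 = f(1.000000, 0.100000) = -0.753000
  k2 = f(1.120000, 0.009640) = -0.822577
  y ← 0.100000 + (0.12/2)·(-0.753000 + (-0.822577)) = 0.005465
x=1.120000, y=0.005465:
  k1 = f(1.120000, 0.005465) = -0.825792
  k2 = f(1.240000, -0.093630) = -0.902095
  y ← 0.005465 + (0.12/2)·(-0.825792 + (-0.902095)) = -0.098208
y(1.24) ≈ -0.0982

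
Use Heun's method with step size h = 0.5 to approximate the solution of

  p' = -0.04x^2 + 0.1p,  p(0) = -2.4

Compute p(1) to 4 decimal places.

Heun: k1 = f(x_n, p_n); k2 = f(x_n + h, p_n + h·k1); p_{n+1} = p_n + (h/2)·(k1 + k2).
x=0.000000, p=-2.400000:
  k1 = f(0.000000, -2.400000) = -0.240000
  k2 = f(0.500000, -2.520000) = -0.262000
  p ← -2.400000 + (0.5/2)·(-0.240000 + (-0.262000)) = -2.525500
x=0.500000, p=-2.525500:
  k1 = f(0.500000, -2.525500) = -0.262550
  k2 = f(1.000000, -2.656775) = -0.305677
  p ← -2.525500 + (0.5/2)·(-0.262550 + (-0.305677)) = -2.667557
p(1) ≈ -2.6676

-2.6676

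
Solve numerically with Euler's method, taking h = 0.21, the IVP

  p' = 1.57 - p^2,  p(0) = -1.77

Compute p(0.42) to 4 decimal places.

Euler: p_{n+1} = p_n + h·f(x_n, p_n).
x=0.000000, p=-1.770000: f=-1.562900 → p ← -1.770000 + 0.21·(-1.562900) = -2.098209
x=0.210000, p=-2.098209: f=-2.832481 → p ← -2.098209 + 0.21·(-2.832481) = -2.693030
p(0.42) ≈ -2.6930

-2.6930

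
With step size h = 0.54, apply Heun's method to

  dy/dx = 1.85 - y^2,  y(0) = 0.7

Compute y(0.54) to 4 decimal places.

Heun: k1 = f(x_n, y_n); k2 = f(x_n + h, y_n + h·k1); y_{n+1} = y_n + (h/2)·(k1 + k2).
x=0.000000, y=0.700000:
  k1 = f(0.000000, 0.700000) = 1.360000
  k2 = f(0.540000, 1.434400) = -0.207503
  y ← 0.700000 + (0.54/2)·(1.360000 + (-0.207503)) = 1.011174
y(0.54) ≈ 1.0112

1.0112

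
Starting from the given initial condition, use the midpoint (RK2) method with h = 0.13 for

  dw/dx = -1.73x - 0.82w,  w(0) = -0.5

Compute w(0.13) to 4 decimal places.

Midpoint: k1 = f(x_n, w_n); k2 = f(x_n + h/2, w_n + (h/2)·k1); w_{n+1} = w_n + h·k2.
x=0.000000, w=-0.500000:
  k1 = f(0.000000, -0.500000) = 0.410000
  k2 = f(0.065000, -0.473350) = 0.275697
  w ← -0.500000 + 0.13·0.275697 = -0.464159
w(0.13) ≈ -0.4642

-0.4642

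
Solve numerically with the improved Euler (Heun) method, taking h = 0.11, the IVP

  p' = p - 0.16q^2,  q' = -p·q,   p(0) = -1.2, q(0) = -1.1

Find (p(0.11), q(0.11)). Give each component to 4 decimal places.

-1.3647, -1.2653

Heun on (p,q): k1 = f(x_n, state_n); k2 = f(x_n + h, state_n + h·k1); state_{n+1} = state_n + (h/2)·(k1 + k2).
0.000000: (-1.200000, -1.100000)
  k1 = (-1.393600, -1.320000)
  predictor → (-1.353296, -1.245200)
  k2 = (-1.601380, -1.685124)
  → (-1.364724, -1.265282)
(p(0.11), q(0.11)) ≈ (-1.3647, -1.2653)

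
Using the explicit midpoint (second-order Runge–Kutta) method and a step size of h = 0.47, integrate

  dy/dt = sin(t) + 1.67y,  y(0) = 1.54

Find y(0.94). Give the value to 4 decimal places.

Midpoint: k1 = f(t_n, y_n); k2 = f(t_n + h/2, y_n + (h/2)·k1); y_{n+1} = y_n + h·k2.
t=0.000000, y=1.540000:
  k1 = f(0.000000, 1.540000) = 2.571800
  k2 = f(0.235000, 2.144373) = 3.813946
  y ← 1.540000 + 0.47·3.813946 = 3.332555
t=0.470000, y=3.332555:
  k1 = f(0.470000, 3.332555) = 6.018252
  k2 = f(0.705000, 4.746844) = 8.575263
  y ← 3.332555 + 0.47·8.575263 = 7.362928
y(0.94) ≈ 7.3629

7.3629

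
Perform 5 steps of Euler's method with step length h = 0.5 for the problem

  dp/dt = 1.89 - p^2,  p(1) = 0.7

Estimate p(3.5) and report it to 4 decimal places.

Euler: p_{n+1} = p_n + h·f(t_n, p_n).
t=1.000000, p=0.700000: f=1.400000 → p ← 0.700000 + 0.5·1.400000 = 1.400000
t=1.500000, p=1.400000: f=-0.070000 → p ← 1.400000 + 0.5·(-0.070000) = 1.365000
t=2.000000, p=1.365000: f=0.026775 → p ← 1.365000 + 0.5·0.026775 = 1.378388
t=2.500000, p=1.378388: f=-0.009952 → p ← 1.378388 + 0.5·(-0.009952) = 1.373411
t=3.000000, p=1.373411: f=0.003741 → p ← 1.373411 + 0.5·0.003741 = 1.375282
p(3.5) ≈ 1.3753

1.3753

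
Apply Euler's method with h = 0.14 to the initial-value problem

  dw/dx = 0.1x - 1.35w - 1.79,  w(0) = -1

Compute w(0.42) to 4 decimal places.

Euler: w_{n+1} = w_n + h·f(x_n, w_n).
x=0.000000, w=-1.000000: f=-0.440000 → w ← -1.000000 + 0.14·(-0.440000) = -1.061600
x=0.140000, w=-1.061600: f=-0.342840 → w ← -1.061600 + 0.14·(-0.342840) = -1.109598
x=0.280000, w=-1.109598: f=-0.264043 → w ← -1.109598 + 0.14·(-0.264043) = -1.146564
w(0.42) ≈ -1.1466

-1.1466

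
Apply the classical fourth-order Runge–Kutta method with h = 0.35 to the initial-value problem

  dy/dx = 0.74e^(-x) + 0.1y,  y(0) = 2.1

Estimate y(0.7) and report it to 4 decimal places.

RK4: k1 = f(x_n, y_n); k2 = f(x_n + h/2, y_n + (h/2)·k1); k3 = f(x_n + h/2, y_n + (h/2)·k2); k4 = f(x_n + h, y_n + h·k3); y_{n+1} = y_n + (h/6)·(k1 + 2k2 + 2k3 + k4).
x=0.000000, y=2.100000:
  k1 = f(0.000000, 2.100000) = 0.950000
  k2 = f(0.175000, 2.266250) = 0.847823
  k3 = f(0.175000, 2.248369) = 0.846035
  k4 = f(0.350000, 2.396112) = 0.761080
  y ← 2.100000 + (0.35/6)·(k1 + 2k2 + 2k3 + k4) = 2.397430
x=0.350000, y=2.397430:
  k1 = f(0.350000, 2.397430) = 0.761212
  k2 = f(0.525000, 2.530642) = 0.690815
  k3 = f(0.525000, 2.518322) = 0.689583
  k4 = f(0.700000, 2.638784) = 0.631352
  y ← 2.397430 + (0.35/6)·(k1 + 2k2 + 2k3 + k4) = 2.639709
y(0.7) ≈ 2.6397

2.6397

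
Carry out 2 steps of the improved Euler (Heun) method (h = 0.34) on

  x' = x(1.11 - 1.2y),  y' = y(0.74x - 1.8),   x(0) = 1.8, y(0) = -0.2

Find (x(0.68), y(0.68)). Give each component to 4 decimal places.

Heun on (x,y): k1 = f(t_n, state_n); k2 = f(t_n + h, state_n + h·k1); state_{n+1} = state_n + (h/2)·(k1 + k2).
0.000000: (1.800000, -0.200000)
  k1 = (2.430000, 0.093600)
  predictor → (2.626200, -0.168176)
  k2 = (3.445079, -0.024114)
  → (2.798763, -0.188187)
0.340000: (2.798763, -0.188187)
  k1 = (3.738658, -0.051015)
  predictor → (4.069907, -0.205532)
  k2 = (5.521394, -0.249050)
  → (4.372972, -0.239198)
(x(0.68), y(0.68)) ≈ (4.3730, -0.2392)

4.3730, -0.2392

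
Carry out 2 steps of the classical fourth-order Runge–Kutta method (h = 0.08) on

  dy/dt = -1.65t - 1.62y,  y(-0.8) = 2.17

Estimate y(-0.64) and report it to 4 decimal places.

RK4: k1 = f(t_n, y_n); k2 = f(t_n + h/2, y_n + (h/2)·k1); k3 = f(t_n + h/2, y_n + (h/2)·k2); k4 = f(t_n + h, y_n + h·k3); y_{n+1} = y_n + (h/6)·(k1 + 2k2 + 2k3 + k4).
t=-0.800000, y=2.170000:
  k1 = f(-0.800000, 2.170000) = -2.195400
  k2 = f(-0.760000, 2.082184) = -2.119138
  k3 = f(-0.760000, 2.085234) = -2.124080
  k4 = f(-0.720000, 2.000074) = -2.052119
  y ← 2.170000 + (0.08/6)·(k1 + 2k2 + 2k3 + k4) = 2.000214
t=-0.720000, y=2.000214:
  k1 = f(-0.720000, 2.000214) = -2.052347
  k2 = f(-0.680000, 1.918120) = -1.985355
  k3 = f(-0.680000, 1.920800) = -1.989696
  k4 = f(-0.640000, 1.841038) = -1.926482
  y ← 2.000214 + (0.08/6)·(k1 + 2k2 + 2k3 + k4) = 1.841162
y(-0.64) ≈ 1.8412

1.8412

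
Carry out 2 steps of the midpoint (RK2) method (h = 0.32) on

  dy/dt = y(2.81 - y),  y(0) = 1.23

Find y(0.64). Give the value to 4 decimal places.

2.3150

Midpoint: k1 = f(t_n, y_n); k2 = f(t_n + h/2, y_n + (h/2)·k1); y_{n+1} = y_n + h·k2.
t=0.000000, y=1.230000:
  k1 = f(0.000000, 1.230000) = 1.943400
  k2 = f(0.160000, 1.540944) = 1.955544
  y ← 1.230000 + 0.32·1.955544 = 1.855774
t=0.320000, y=1.855774:
  k1 = f(0.320000, 1.855774) = 1.770828
  k2 = f(0.480000, 2.139107) = 1.435113
  y ← 1.855774 + 0.32·1.435113 = 2.315010
y(0.64) ≈ 2.3150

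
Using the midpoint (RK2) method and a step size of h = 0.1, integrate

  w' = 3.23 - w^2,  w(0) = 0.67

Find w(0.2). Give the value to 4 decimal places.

1.1411

Midpoint: k1 = f(t_n, w_n); k2 = f(t_n + h/2, w_n + (h/2)·k1); w_{n+1} = w_n + h·k2.
t=0.000000, w=0.670000:
  k1 = f(0.000000, 0.670000) = 2.781100
  k2 = f(0.050000, 0.809055) = 2.575430
  w ← 0.670000 + 0.1·2.575430 = 0.927543
t=0.100000, w=0.927543:
  k1 = f(0.100000, 0.927543) = 2.369664
  k2 = f(0.150000, 1.046026) = 2.135829
  w ← 0.927543 + 0.1·2.135829 = 1.141126
w(0.2) ≈ 1.1411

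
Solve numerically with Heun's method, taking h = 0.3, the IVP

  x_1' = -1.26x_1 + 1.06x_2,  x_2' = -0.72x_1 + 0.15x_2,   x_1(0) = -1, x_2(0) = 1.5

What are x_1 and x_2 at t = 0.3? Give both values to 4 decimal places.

-0.2615, 1.6975

Heun on (x_1,x_2): k1 = f(t_n, state_n); k2 = f(t_n + h, state_n + h·k1); state_{n+1} = state_n + (h/2)·(k1 + k2).
0.000000: (-1.000000, 1.500000)
  k1 = (2.850000, 0.945000)
  predictor → (-0.145000, 1.783500)
  k2 = (2.073210, 0.371925)
  → (-0.261518, 1.697539)
(x_1(0.3), x_2(0.3)) ≈ (-0.2615, 1.6975)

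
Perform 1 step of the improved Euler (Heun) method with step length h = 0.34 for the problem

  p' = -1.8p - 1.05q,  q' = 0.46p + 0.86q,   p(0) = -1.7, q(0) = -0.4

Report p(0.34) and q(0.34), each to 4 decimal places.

Heun on (p,q): k1 = f(s_n, state_n); k2 = f(s_n + h, state_n + h·k1); state_{n+1} = state_n + (h/2)·(k1 + k2).
0.000000: (-1.700000, -0.400000)
  k1 = (3.480000, -1.126000)
  predictor → (-0.516800, -0.782840)
  k2 = (1.752222, -0.910970)
  → (-0.810522, -0.746285)
(p(0.34), q(0.34)) ≈ (-0.8105, -0.7463)

-0.8105, -0.7463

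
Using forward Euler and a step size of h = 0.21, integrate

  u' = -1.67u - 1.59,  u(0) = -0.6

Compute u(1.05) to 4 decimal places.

Euler: u_{n+1} = u_n + h·f(t_n, u_n).
t=0.000000, u=-0.600000: f=-0.588000 → u ← -0.600000 + 0.21·(-0.588000) = -0.723480
t=0.210000, u=-0.723480: f=-0.381788 → u ← -0.723480 + 0.21·(-0.381788) = -0.803656
t=0.420000, u=-0.803656: f=-0.247895 → u ← -0.803656 + 0.21·(-0.247895) = -0.855714
t=0.630000, u=-0.855714: f=-0.160958 → u ← -0.855714 + 0.21·(-0.160958) = -0.889515
t=0.840000, u=-0.889515: f=-0.104510 → u ← -0.889515 + 0.21·(-0.104510) = -0.911462
u(1.05) ≈ -0.9115

-0.9115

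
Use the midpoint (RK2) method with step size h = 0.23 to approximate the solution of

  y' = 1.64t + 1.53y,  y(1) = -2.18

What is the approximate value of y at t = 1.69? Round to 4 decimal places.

-3.6638

Midpoint: k1 = f(t_n, y_n); k2 = f(t_n + h/2, y_n + (h/2)·k1); y_{n+1} = y_n + h·k2.
t=1.000000, y=-2.180000:
  k1 = f(1.000000, -2.180000) = -1.695400
  k2 = f(1.115000, -2.374971) = -1.805106
  y ← -2.180000 + 0.23·(-1.805106) = -2.595174
t=1.230000, y=-2.595174:
  k1 = f(1.230000, -2.595174) = -1.953417
  k2 = f(1.345000, -2.819817) = -2.108520
  y ← -2.595174 + 0.23·(-2.108520) = -3.080134
t=1.460000, y=-3.080134:
  k1 = f(1.460000, -3.080134) = -2.318205
  k2 = f(1.575000, -3.346728) = -2.537493
  y ← -3.080134 + 0.23·(-2.537493) = -3.663757
y(1.69) ≈ -3.6638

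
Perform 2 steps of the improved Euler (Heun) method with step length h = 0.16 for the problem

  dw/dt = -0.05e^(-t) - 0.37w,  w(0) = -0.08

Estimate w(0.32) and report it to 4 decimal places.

-0.0839

Heun: k1 = f(t_n, w_n); k2 = f(t_n + h, w_n + h·k1); w_{n+1} = w_n + (h/2)·(k1 + k2).
t=0.000000, w=-0.080000:
  k1 = f(0.000000, -0.080000) = -0.020400
  k2 = f(0.160000, -0.083264) = -0.011800
  w ← -0.080000 + (0.16/2)·(-0.020400 + (-0.011800)) = -0.082576
t=0.160000, w=-0.082576:
  k1 = f(0.160000, -0.082576) = -0.012054
  k2 = f(0.320000, -0.084505) = -0.005041
  w ← -0.082576 + (0.16/2)·(-0.012054 + (-0.005041)) = -0.083944
w(0.32) ≈ -0.0839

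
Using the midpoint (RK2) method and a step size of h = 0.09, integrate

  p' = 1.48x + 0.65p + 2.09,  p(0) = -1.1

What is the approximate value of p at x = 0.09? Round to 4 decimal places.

Midpoint: k1 = f(x_n, p_n); k2 = f(x_n + h/2, p_n + (h/2)·k1); p_{n+1} = p_n + h·k2.
x=0.000000, p=-1.100000:
  k1 = f(0.000000, -1.100000) = 1.375000
  k2 = f(0.045000, -1.038125) = 1.481819
  p ← -1.100000 + 0.09·1.481819 = -0.966636
p(0.09) ≈ -0.9666

-0.9666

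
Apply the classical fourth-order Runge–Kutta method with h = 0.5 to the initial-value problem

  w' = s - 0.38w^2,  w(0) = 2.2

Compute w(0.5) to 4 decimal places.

RK4: k1 = f(s_n, w_n); k2 = f(s_n + h/2, w_n + (h/2)·k1); k3 = f(s_n + h/2, w_n + (h/2)·k2); k4 = f(s_n + h, w_n + h·k3); w_{n+1} = w_n + (h/6)·(k1 + 2k2 + 2k3 + k4).
s=0.000000, w=2.200000:
  k1 = f(0.000000, 2.200000) = -1.839200
  k2 = f(0.250000, 1.740200) = -0.900752
  k3 = f(0.250000, 1.974812) = -1.231955
  k4 = f(0.500000, 1.584022) = -0.453468
  w ← 2.200000 + (0.5/6)·(k1 + 2k2 + 2k3 + k4) = 1.653493
w(0.5) ≈ 1.6535

1.6535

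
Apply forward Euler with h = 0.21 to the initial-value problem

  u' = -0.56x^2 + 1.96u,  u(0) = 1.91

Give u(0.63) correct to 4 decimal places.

Euler: u_{n+1} = u_n + h·f(x_n, u_n).
x=0.000000, u=1.910000: f=3.743600 → u ← 1.910000 + 0.21·3.743600 = 2.696156
x=0.210000, u=2.696156: f=5.259770 → u ← 2.696156 + 0.21·5.259770 = 3.800708
x=0.420000, u=3.800708: f=7.350603 → u ← 3.800708 + 0.21·7.350603 = 5.344334
u(0.63) ≈ 5.3443

5.3443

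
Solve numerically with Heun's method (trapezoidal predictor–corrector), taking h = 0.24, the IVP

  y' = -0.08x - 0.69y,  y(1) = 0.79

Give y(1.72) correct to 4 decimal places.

Heun: k1 = f(x_n, y_n); k2 = f(x_n + h, y_n + h·k1); y_{n+1} = y_n + (h/2)·(k1 + k2).
x=1.000000, y=0.790000:
  k1 = f(1.000000, 0.790000) = -0.625100
  k2 = f(1.240000, 0.639976) = -0.540783
  y ← 0.790000 + (0.24/2)·(-0.625100 + (-0.540783)) = 0.650094
x=1.240000, y=0.650094:
  k1 = f(1.240000, 0.650094) = -0.547765
  k2 = f(1.480000, 0.518630) = -0.476255
  y ← 0.650094 + (0.24/2)·(-0.547765 + (-0.476255)) = 0.527212
x=1.480000, y=0.527212:
  k1 = f(1.480000, 0.527212) = -0.482176
  k2 = f(1.720000, 0.411489) = -0.421528
  y ← 0.527212 + (0.24/2)·(-0.482176 + (-0.421528)) = 0.418767
y(1.72) ≈ 0.4188

0.4188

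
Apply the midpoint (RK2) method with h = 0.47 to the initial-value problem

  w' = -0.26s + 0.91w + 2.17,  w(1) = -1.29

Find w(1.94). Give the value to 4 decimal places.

Midpoint: k1 = f(s_n, w_n); k2 = f(s_n + h/2, w_n + (h/2)·k1); w_{n+1} = w_n + h·k2.
s=1.000000, w=-1.290000:
  k1 = f(1.000000, -1.290000) = 0.736100
  k2 = f(1.235000, -1.117017) = 0.832415
  w ← -1.290000 + 0.47·0.832415 = -0.898765
s=1.470000, w=-0.898765:
  k1 = f(1.470000, -0.898765) = 0.969924
  k2 = f(1.705000, -0.670833) = 1.116242
  w ← -0.898765 + 0.47·1.116242 = -0.374131
w(1.94) ≈ -0.3741

-0.3741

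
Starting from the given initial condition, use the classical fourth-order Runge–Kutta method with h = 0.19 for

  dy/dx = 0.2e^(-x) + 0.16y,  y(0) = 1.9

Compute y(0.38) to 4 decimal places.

2.0844

RK4: k1 = f(x_n, y_n); k2 = f(x_n + h/2, y_n + (h/2)·k1); k3 = f(x_n + h/2, y_n + (h/2)·k2); k4 = f(x_n + h, y_n + h·k3); y_{n+1} = y_n + (h/6)·(k1 + 2k2 + 2k3 + k4).
x=0.000000, y=1.900000:
  k1 = f(0.000000, 1.900000) = 0.504000
  k2 = f(0.095000, 1.947880) = 0.493535
  k3 = f(0.095000, 1.946886) = 0.493376
  k4 = f(0.190000, 1.993742) = 0.484390
  y ← 1.900000 + (0.19/6)·(k1 + 2k2 + 2k3 + k4) = 1.993803
x=0.190000, y=1.993803:
  k1 = f(0.190000, 1.993803) = 0.484400
  k2 = f(0.285000, 2.039821) = 0.476774
  k3 = f(0.285000, 2.039097) = 0.476658
  k4 = f(0.380000, 2.084369) = 0.470271
  y ← 1.993803 + (0.19/6)·(k1 + 2k2 + 2k3 + k4) = 2.084419
y(0.38) ≈ 2.0844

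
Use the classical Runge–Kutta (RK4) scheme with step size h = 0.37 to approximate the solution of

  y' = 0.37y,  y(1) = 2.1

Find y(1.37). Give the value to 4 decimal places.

RK4: k1 = f(x_n, y_n); k2 = f(x_n + h/2, y_n + (h/2)·k1); k3 = f(x_n + h/2, y_n + (h/2)·k2); k4 = f(x_n + h, y_n + h·k3); y_{n+1} = y_n + (h/6)·(k1 + 2k2 + 2k3 + k4).
x=1.000000, y=2.100000:
  k1 = f(1.000000, 2.100000) = 0.777000
  k2 = f(1.185000, 2.243745) = 0.830186
  k3 = f(1.185000, 2.253584) = 0.833826
  k4 = f(1.370000, 2.408516) = 0.891151
  y ← 2.100000 + (0.37/6)·(k1 + 2k2 + 2k3 + k4) = 2.408097
y(1.37) ≈ 2.4081

2.4081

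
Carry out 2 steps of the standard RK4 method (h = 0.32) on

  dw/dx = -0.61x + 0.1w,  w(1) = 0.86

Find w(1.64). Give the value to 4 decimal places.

RK4: k1 = f(x_n, w_n); k2 = f(x_n + h/2, w_n + (h/2)·k1); k3 = f(x_n + h/2, w_n + (h/2)·k2); k4 = f(x_n + h, w_n + h·k3); w_{n+1} = w_n + (h/6)·(k1 + 2k2 + 2k3 + k4).
x=1.000000, w=0.860000:
  k1 = f(1.000000, 0.860000) = -0.524000
  k2 = f(1.160000, 0.776160) = -0.629984
  k3 = f(1.160000, 0.759203) = -0.631680
  k4 = f(1.320000, 0.657862) = -0.739414
  w ← 0.860000 + (0.32/6)·(k1 + 2k2 + 2k3 + k4) = 0.658040
x=1.320000, w=0.658040:
  k1 = f(1.320000, 0.658040) = -0.739396
  k2 = f(1.480000, 0.539737) = -0.848826
  k3 = f(1.480000, 0.522228) = -0.850577
  k4 = f(1.640000, 0.385856) = -0.961814
  w ← 0.658040 + (0.32/6)·(k1 + 2k2 + 2k3 + k4) = 0.386040
w(1.64) ≈ 0.3860

0.3860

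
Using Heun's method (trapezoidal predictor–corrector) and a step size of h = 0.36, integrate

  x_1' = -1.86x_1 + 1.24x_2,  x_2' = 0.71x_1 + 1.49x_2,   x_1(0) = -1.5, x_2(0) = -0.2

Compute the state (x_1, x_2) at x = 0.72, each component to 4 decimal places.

-0.9060, -1.4641

Heun on (x_1,x_2): k1 = f(x_n, state_n); k2 = f(x_n + h, state_n + h·k1); state_{n+1} = state_n + (h/2)·(k1 + k2).
0.000000: (-1.500000, -0.200000)
  k1 = (2.542000, -1.363000)
  predictor → (-0.584880, -0.690680)
  k2 = (0.231434, -1.444378)
  → (-1.000782, -0.705328)
0.360000: (-1.000782, -0.705328)
  k1 = (0.986848, -1.761494)
  predictor → (-0.645517, -1.339466)
  k2 = (-0.460276, -2.454121)
  → (-0.905999, -1.464139)
(x_1(0.72), x_2(0.72)) ≈ (-0.9060, -1.4641)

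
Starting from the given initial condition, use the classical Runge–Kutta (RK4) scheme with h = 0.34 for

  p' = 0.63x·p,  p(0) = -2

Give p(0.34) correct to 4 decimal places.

RK4: k1 = f(x_n, p_n); k2 = f(x_n + h/2, p_n + (h/2)·k1); k3 = f(x_n + h/2, p_n + (h/2)·k2); k4 = f(x_n + h, p_n + h·k3); p_{n+1} = p_n + (h/6)·(k1 + 2k2 + 2k3 + k4).
x=0.000000, p=-2.000000:
  k1 = f(0.000000, -2.000000) = 0.000000
  k2 = f(0.170000, -2.000000) = -0.214200
  k3 = f(0.170000, -2.036414) = -0.218100
  k4 = f(0.340000, -2.074154) = -0.444284
  p ← -2.000000 + (0.34/6)·(k1 + 2k2 + 2k3 + k4) = -2.074170
p(0.34) ≈ -2.0742

-2.0742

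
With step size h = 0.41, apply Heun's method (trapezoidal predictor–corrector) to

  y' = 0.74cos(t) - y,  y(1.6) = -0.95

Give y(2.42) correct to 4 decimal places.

-0.6288

Heun: k1 = f(t_n, y_n); k2 = f(t_n + h, y_n + h·k1); y_{n+1} = y_n + (h/2)·(k1 + k2).
t=1.600000, y=-0.950000:
  k1 = f(1.600000, -0.950000) = 0.928392
  k2 = f(2.010000, -0.569359) = 0.254697
  y ← -0.950000 + (0.41/2)·(0.928392 + 0.254697) = -0.707467
t=2.010000, y=-0.707467:
  k1 = f(2.010000, -0.707467) = 0.392805
  k2 = f(2.420000, -0.546417) = -0.009142
  y ← -0.707467 + (0.41/2)·(0.392805 + (-0.009142)) = -0.628816
y(2.42) ≈ -0.6288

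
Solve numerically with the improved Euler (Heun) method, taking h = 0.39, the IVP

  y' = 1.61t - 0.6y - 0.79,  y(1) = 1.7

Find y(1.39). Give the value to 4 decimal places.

Heun: k1 = f(t_n, y_n); k2 = f(t_n + h, y_n + h·k1); y_{n+1} = y_n + (h/2)·(k1 + k2).
t=1.000000, y=1.700000:
  k1 = f(1.000000, 1.700000) = -0.200000
  k2 = f(1.390000, 1.622000) = 0.474700
  y ← 1.700000 + (0.39/2)·(-0.200000 + 0.474700) = 1.753567
y(1.39) ≈ 1.7536

1.7536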